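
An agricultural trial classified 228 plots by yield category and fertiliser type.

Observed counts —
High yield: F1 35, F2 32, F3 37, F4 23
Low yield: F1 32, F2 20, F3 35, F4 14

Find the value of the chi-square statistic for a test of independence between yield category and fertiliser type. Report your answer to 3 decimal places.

2.212

Row totals: 127, 101. Column totals: 67, 52, 72, 37. Grand total N = 228.
Expected counts (row total × column total / N):
  High yield, F1: 127×67/228 = 37.3202
  High yield, F2: 127×52/228 = 28.9649
  High yield, F3: 127×72/228 = 40.1053
  High yield, F4: 127×37/228 = 20.6096
  Low yield, F1: 101×67/228 = 29.6798
  Low yield, F2: 101×52/228 = 23.0351
  Low yield, F3: 101×72/228 = 31.8947
  Low yield, F4: 101×37/228 = 16.3904
Contributions (O − E)²/E:
  (35 − 37.3202)²/37.3202 = 0.1442
  (32 − 28.9649)²/28.9649 = 0.3180
  (37 − 40.1053)²/40.1053 = 0.2404
  (23 − 20.6096)²/20.6096 = 0.2773
  (32 − 29.6798)²/29.6798 = 0.1814
  (20 − 23.0351)²/23.0351 = 0.3999
  (35 − 31.8947)²/31.8947 = 0.3023
  (14 − 16.3904)²/16.3904 = 0.3486
χ² = 0.1442 + 0.3180 + 0.2404 + 0.2773 + 0.1814 + 0.3999 + 0.3023 + 0.3486 = 2.212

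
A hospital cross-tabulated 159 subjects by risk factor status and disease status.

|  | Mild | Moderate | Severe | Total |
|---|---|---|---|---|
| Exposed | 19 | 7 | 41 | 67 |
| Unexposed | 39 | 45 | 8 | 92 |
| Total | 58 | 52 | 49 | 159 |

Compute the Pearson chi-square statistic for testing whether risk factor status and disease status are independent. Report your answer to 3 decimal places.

54.302

Grand total N = 159.
Expected counts (row total × column total / N):
  Exposed, Mild: 67×58/159 = 24.44025
  Exposed, Moderate: 67×52/159 = 21.91195
  Exposed, Severe: 67×49/159 = 20.64780
  Unexposed, Mild: 92×58/159 = 33.55975
  Unexposed, Moderate: 92×52/159 = 30.08805
  Unexposed, Severe: 92×49/159 = 28.35220
Contributions (O − E)²/E:
  (19 − 24.44025)²/24.44025 = 1.2110
  (7 − 21.91195)²/21.91195 = 10.1482
  (41 − 20.64780)²/20.64780 = 20.0608
  (39 − 33.55975)²/33.55975 = 0.8819
  (45 − 30.08805)²/30.08805 = 7.3905
  (8 − 28.35220)²/28.35220 = 14.6095
χ² = 1.2110 + 10.1482 + 20.0608 + 0.8819 + 7.3905 + 14.6095 = 54.302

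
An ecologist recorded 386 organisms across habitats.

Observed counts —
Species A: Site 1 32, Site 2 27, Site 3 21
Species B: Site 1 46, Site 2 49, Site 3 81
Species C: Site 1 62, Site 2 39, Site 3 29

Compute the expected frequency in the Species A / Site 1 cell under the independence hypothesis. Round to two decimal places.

Row total (Species A) = 80; column total (Site 1) = 140; grand total N = 386.
Expected count = (row total × column total) / N = 80 × 140 / 386 = 29.02.

29.02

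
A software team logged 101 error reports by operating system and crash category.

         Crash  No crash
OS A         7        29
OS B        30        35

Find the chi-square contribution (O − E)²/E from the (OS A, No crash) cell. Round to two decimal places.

1.68

Row total (OS A) = 36; column total (No crash) = 64; N = 101.
Expected count E = 36 × 64 / 101 = 22.812.
Contribution = (O − E)²/E = (29 − 22.812)² / 22.812 = 1.68.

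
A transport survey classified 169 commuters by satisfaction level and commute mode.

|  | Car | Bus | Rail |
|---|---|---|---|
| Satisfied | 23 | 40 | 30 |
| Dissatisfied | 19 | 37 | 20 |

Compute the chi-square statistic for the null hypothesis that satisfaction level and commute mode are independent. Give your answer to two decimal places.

0.80

Row totals: 93, 76. Column totals: 42, 77, 50. Grand total N = 169.
Expected counts (row total × column total / N):
  Satisfied, Car: 93×42/169 = 23.112
  Satisfied, Bus: 93×77/169 = 42.373
  Satisfied, Rail: 93×50/169 = 27.515
  Dissatisfied, Car: 76×42/169 = 18.888
  Dissatisfied, Bus: 76×77/169 = 34.627
  Dissatisfied, Rail: 76×50/169 = 22.485
Contributions (O − E)²/E:
  (23 − 23.112)²/23.112 = 0.0005
  (40 − 42.373)²/42.373 = 0.1329
  (30 − 27.515)²/27.515 = 0.2244
  (19 − 18.888)²/18.888 = 0.0007
  (37 − 34.627)²/34.627 = 0.1626
  (20 − 22.485)²/22.485 = 0.2746
χ² = 0.0005 + 0.1329 + 0.2244 + 0.0007 + 0.1626 + 0.2746 = 0.80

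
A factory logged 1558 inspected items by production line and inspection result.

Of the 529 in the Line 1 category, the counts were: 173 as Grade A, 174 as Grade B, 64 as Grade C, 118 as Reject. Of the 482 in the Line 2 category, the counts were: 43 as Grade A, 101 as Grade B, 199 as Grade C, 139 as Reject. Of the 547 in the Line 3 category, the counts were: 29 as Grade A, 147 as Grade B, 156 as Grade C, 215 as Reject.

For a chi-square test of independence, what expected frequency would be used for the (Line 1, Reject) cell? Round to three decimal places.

160.262

Row total (Line 1) = 529; column total (Reject) = 472; grand total N = 1558.
Expected count = (row total × column total) / N = 529 × 472 / 1558 = 160.262.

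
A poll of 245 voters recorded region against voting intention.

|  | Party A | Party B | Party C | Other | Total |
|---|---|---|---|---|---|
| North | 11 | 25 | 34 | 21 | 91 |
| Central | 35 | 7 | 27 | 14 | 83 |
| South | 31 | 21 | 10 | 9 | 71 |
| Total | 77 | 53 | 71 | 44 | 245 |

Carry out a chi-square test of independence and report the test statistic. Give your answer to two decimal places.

Grand total N = 245.
Expected counts (row total × column total / N):
  North, Party A: 91×77/245 = 28.600
  North, Party B: 91×53/245 = 19.686
  North, Party C: 91×71/245 = 26.371
  North, Other: 91×44/245 = 16.343
  Central, Party A: 83×77/245 = 26.086
  Central, Party B: 83×53/245 = 17.955
  Central, Party C: 83×71/245 = 24.053
  Central, Other: 83×44/245 = 14.906
  South, Party A: 71×77/245 = 22.314
  South, Party B: 71×53/245 = 15.359
  South, Party C: 71×71/245 = 20.576
  South, Other: 71×44/245 = 12.751
Contributions (O − E)²/E:
  (11 − 28.600)²/28.600 = 10.8308
  (25 − 19.686)²/19.686 = 1.4345
  (34 − 26.371)²/26.371 = 2.2070
  (21 − 16.343)²/16.343 = 1.3270
  (35 − 26.086)²/26.086 = 3.0461
  (7 − 17.955)²/17.955 = 6.6840
  (27 − 24.053)²/24.053 = 0.3611
  (14 − 14.906)²/14.906 = 0.0551
  (31 − 22.314)²/22.314 = 3.3811
  (21 − 15.359)²/15.359 = 2.0718
  (10 − 20.576)²/20.576 = 5.4360
  (9 − 12.751)²/12.751 = 1.1034
χ² = 10.8308 + 1.4345 + 2.2070 + 1.3270 + 3.0461 + 6.6840 + 0.3611 + 0.0551 + 3.3811 + 2.0718 + 5.4360 + 1.1034 = 37.94

37.94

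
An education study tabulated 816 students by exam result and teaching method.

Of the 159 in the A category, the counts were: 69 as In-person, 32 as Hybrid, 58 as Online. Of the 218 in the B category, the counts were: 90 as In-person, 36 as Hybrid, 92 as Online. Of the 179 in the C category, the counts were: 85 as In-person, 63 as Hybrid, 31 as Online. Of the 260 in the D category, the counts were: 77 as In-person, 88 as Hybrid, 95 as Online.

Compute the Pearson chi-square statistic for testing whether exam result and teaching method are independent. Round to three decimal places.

Row totals: 159, 218, 179, 260. Column totals: 321, 219, 276. Grand total N = 816.
Expected counts (row total × column total / N):
  A, In-person: 159×321/816 = 62.5478
  A, Hybrid: 159×219/816 = 42.6728
  A, Online: 159×276/816 = 53.7794
  B, In-person: 218×321/816 = 85.7574
  B, Hybrid: 218×219/816 = 58.5074
  B, Online: 218×276/816 = 73.7353
  C, In-person: 179×321/816 = 70.4154
  C, Hybrid: 179×219/816 = 48.0404
  C, Online: 179×276/816 = 60.5441
  D, In-person: 260×321/816 = 102.2794
  D, Hybrid: 260×219/816 = 69.7794
  D, Online: 260×276/816 = 87.9412
Contributions (O − E)²/E:
  (69 − 62.5478)²/62.5478 = 0.6656
  (32 − 42.6728)²/42.6728 = 2.6694
  (58 − 53.7794)²/53.7794 = 0.3312
  (90 − 85.7574)²/85.7574 = 0.2099
  (36 − 58.5074)²/58.5074 = 8.6584
  (92 − 73.7353)²/73.7353 = 4.5243
  (85 − 70.4154)²/70.4154 = 3.0208
  (63 − 48.0404)²/48.0404 = 4.6584
  (31 − 60.5441)²/60.5441 = 14.4168
  (77 − 102.2794)²/102.2794 = 6.2481
  (88 − 69.7794)²/69.7794 = 4.7577
  (95 − 87.9412)²/87.9412 = 0.5666
χ² = 0.6656 + 2.6694 + 0.3312 + 0.2099 + 8.6584 + 4.5243 + 3.0208 + 4.6584 + 14.4168 + 6.2481 + 4.7577 + 0.5666 = 50.727

50.727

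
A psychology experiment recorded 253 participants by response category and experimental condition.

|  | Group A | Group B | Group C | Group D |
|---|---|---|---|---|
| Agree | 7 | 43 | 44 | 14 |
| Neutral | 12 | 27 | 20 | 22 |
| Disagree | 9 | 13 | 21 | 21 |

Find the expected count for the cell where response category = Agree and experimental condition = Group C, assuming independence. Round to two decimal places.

Row total (Agree) = 108; column total (Group C) = 85; grand total N = 253.
Expected count = (row total × column total) / N = 108 × 85 / 253 = 36.28.

36.28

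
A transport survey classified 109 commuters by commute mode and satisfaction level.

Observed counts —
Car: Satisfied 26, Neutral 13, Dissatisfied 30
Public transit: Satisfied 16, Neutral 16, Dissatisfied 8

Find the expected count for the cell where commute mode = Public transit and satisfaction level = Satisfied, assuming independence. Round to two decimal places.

Row total (Public transit) = 40; column total (Satisfied) = 42; grand total N = 109.
Expected count = (row total × column total) / N = 40 × 42 / 109 = 15.41.

15.41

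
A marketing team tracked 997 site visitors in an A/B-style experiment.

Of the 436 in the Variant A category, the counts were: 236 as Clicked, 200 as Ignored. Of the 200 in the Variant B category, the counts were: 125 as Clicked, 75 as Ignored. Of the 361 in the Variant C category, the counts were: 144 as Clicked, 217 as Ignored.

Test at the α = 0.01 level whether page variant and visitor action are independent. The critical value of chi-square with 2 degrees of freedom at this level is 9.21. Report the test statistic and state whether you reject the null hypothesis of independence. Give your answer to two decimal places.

30.07; reject H₀

Row totals: 436, 200, 361. Column totals: 505, 492. Grand total N = 997.
Expected counts (row total × column total / N):
  Variant A, Clicked: 436×505/997 = 220.843
  Variant A, Ignored: 436×492/997 = 215.157
  Variant B, Clicked: 200×505/997 = 101.304
  Variant B, Ignored: 200×492/997 = 98.696
  Variant C, Clicked: 361×505/997 = 182.854
  Variant C, Ignored: 361×492/997 = 178.146
Contributions (O − E)²/E:
  (236 − 220.843)²/220.843 = 1.0403
  (200 − 215.157)²/215.157 = 1.0678
  (125 − 101.304)²/101.304 = 5.5427
  (75 − 98.696)²/98.696 = 5.6892
  (144 − 182.854)²/182.854 = 8.2559
  (217 − 178.146)²/178.146 = 8.4741
χ² = 1.0403 + 1.0678 + 5.5427 + 5.6892 + 8.2559 + 8.4741 = 30.07
df = (3−1)(2−1) = 2. Since 30.07 > 9.21, reject the null hypothesis of independence at α = 0.01.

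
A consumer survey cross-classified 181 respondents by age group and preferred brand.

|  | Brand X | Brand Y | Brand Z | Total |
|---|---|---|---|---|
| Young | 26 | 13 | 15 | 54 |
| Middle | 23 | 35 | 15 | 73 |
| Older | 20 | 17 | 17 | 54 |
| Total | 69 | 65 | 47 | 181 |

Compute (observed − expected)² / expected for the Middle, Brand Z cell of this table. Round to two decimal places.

0.83

Row total (Middle) = 73; column total (Brand Z) = 47; N = 181.
Expected count E = 73 × 47 / 181 = 18.956.
Contribution = (O − E)²/E = (15 − 18.956)² / 18.956 = 0.83.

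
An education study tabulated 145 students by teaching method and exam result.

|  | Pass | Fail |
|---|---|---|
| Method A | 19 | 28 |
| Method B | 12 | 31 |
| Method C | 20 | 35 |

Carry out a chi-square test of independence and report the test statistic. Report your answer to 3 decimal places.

Row totals: 47, 43, 55. Column totals: 51, 94. Grand total N = 145.
Expected counts (row total × column total / N):
  Method A, Pass: 47×51/145 = 16.5310
  Method A, Fail: 47×94/145 = 30.4690
  Method B, Pass: 43×51/145 = 15.1241
  Method B, Fail: 43×94/145 = 27.8759
  Method C, Pass: 55×51/145 = 19.3448
  Method C, Fail: 55×94/145 = 35.6552
Contributions (O − E)²/E:
  (19 − 16.5310)²/16.5310 = 0.3688
  (28 − 30.4690)²/30.4690 = 0.2001
  (12 − 15.1241)²/15.1241 = 0.6453
  (31 − 27.8759)²/27.8759 = 0.3501
  (20 − 19.3448)²/19.3448 = 0.0222
  (35 − 35.6552)²/35.6552 = 0.0120
χ² = 0.3688 + 0.2001 + 0.6453 + 0.3501 + 0.0222 + 0.0120 = 1.599

1.599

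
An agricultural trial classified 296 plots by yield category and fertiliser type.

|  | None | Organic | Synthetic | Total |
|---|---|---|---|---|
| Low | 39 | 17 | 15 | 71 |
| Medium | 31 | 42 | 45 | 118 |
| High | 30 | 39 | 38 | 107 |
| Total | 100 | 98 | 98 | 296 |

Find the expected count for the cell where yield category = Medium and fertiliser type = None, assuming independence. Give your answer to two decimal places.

Row total (Medium) = 118; column total (None) = 100; grand total N = 296.
Expected count = (row total × column total) / N = 118 × 100 / 296 = 39.86.

39.86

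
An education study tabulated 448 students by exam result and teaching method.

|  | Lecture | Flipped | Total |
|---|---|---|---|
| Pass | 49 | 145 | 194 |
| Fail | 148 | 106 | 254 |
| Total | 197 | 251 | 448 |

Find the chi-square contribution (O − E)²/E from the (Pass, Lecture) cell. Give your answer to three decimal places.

15.453

Row total (Pass) = 194; column total (Lecture) = 197; N = 448.
Expected count E = 194 × 197 / 448 = 85.30804.
Contribution = (O − E)²/E = (49 − 85.30804)² / 85.30804 = 15.453.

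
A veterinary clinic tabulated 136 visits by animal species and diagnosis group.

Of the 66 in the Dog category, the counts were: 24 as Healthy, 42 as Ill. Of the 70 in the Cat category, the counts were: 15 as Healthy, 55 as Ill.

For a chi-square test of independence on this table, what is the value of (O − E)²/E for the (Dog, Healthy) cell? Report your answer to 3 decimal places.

1.360

Row total (Dog) = 66; column total (Healthy) = 39; N = 136.
Expected count E = 66 × 39 / 136 = 18.9265.
Contribution = (O − E)²/E = (24 − 18.9265)² / 18.9265 = 1.360.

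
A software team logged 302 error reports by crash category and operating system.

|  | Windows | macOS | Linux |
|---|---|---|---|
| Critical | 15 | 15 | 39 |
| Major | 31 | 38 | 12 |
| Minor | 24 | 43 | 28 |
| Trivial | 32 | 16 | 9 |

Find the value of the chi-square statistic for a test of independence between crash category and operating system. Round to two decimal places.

50.33

Row totals: 69, 81, 95, 57. Column totals: 102, 112, 88. Grand total N = 302.
Expected counts (row total × column total / N):
  Critical, Windows: 69×102/302 = 23.305
  Critical, macOS: 69×112/302 = 25.589
  Critical, Linux: 69×88/302 = 20.106
  Major, Windows: 81×102/302 = 27.358
  Major, macOS: 81×112/302 = 30.040
  Major, Linux: 81×88/302 = 23.603
  Minor, Windows: 95×102/302 = 32.086
  Minor, macOS: 95×112/302 = 35.232
  Minor, Linux: 95×88/302 = 27.682
  Trivial, Windows: 57×102/302 = 19.252
  Trivial, macOS: 57×112/302 = 21.139
  Trivial, Linux: 57×88/302 = 16.609
Contributions (O − E)²/E:
  (15 − 23.305)²/23.305 = 2.9596
  (15 − 25.589)²/25.589 = 4.3818
  (39 − 20.106)²/20.106 = 17.7551
  (31 − 27.358)²/27.358 = 0.4848
  (38 − 30.040)²/30.040 = 2.1092
  (12 − 23.603)²/23.603 = 5.7039
  (24 − 32.086)²/32.086 = 2.0378
  (43 − 35.232)²/35.232 = 1.7127
  (28 − 27.682)²/27.682 = 0.0037
  (32 − 19.252)²/19.252 = 8.4413
  (16 − 21.139)²/21.139 = 1.2493
  (9 − 16.609)²/16.609 = 3.4859
χ² = 2.9596 + 4.3818 + 17.7551 + 0.4848 + 2.1092 + 5.7039 + 2.0378 + 1.7127 + 0.0037 + 8.4413 + 1.2493 + 3.4859 = 50.33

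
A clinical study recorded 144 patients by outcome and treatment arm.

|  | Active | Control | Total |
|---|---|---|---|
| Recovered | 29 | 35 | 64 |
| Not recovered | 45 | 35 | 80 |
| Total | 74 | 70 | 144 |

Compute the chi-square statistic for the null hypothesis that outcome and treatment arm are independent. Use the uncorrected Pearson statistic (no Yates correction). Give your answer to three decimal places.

Grand total N = 144.
Expected counts (row total × column total / N):
  Recovered, Active: 64×74/144 = 32.8889
  Recovered, Control: 64×70/144 = 31.1111
  Not recovered, Active: 80×74/144 = 41.1111
  Not recovered, Control: 80×70/144 = 38.8889
Contributions (O − E)²/E:
  (29 − 32.8889)²/32.8889 = 0.4598
  (35 − 31.1111)²/31.1111 = 0.4861
  (45 − 41.1111)²/41.1111 = 0.3679
  (35 − 38.8889)²/38.8889 = 0.3889
χ² = 0.4598 + 0.4861 + 0.3679 + 0.3889 = 1.703

1.703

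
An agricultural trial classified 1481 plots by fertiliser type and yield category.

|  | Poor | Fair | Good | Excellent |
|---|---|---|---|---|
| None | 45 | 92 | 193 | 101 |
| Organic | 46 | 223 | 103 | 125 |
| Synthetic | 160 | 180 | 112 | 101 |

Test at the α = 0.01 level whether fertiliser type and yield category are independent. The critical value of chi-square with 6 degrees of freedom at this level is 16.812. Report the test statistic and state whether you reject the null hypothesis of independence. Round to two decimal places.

185.07; reject H₀

Row totals: 431, 497, 553. Column totals: 251, 495, 408, 327. Grand total N = 1481.
Expected counts (row total × column total / N):
  None, Poor: 431×251/1481 = 73.046
  None, Fair: 431×495/1481 = 144.055
  None, Good: 431×408/1481 = 118.736
  None, Excellent: 431×327/1481 = 95.163
  Organic, Poor: 497×251/1481 = 84.232
  Organic, Fair: 497×495/1481 = 166.114
  Organic, Good: 497×408/1481 = 136.918
  Organic, Excellent: 497×327/1481 = 109.736
  Synthetic, Poor: 553×251/1481 = 93.722
  Synthetic, Fair: 553×495/1481 = 184.831
  Synthetic, Good: 553×408/1481 = 152.346
  Synthetic, Excellent: 553×327/1481 = 122.101
Contributions (O − E)²/E:
  (45 − 73.046)²/73.046 = 10.7683
  (92 − 144.055)²/144.055 = 18.8103
  (193 − 118.736)²/118.736 = 46.4488
  (101 − 95.163)²/95.163 = 0.3580
  (46 − 84.232)²/84.232 = 17.3531
  (223 − 166.114)²/166.114 = 19.4807
  (103 − 136.918)²/136.918 = 8.4023
  (125 − 109.736)²/109.736 = 2.1232
  (160 − 93.722)²/93.722 = 46.8702
  (180 − 184.831)²/184.831 = 0.1263
  (112 − 152.346)²/152.346 = 10.6849
  (101 − 122.101)²/122.101 = 3.6466
χ² = 10.7683 + 18.8103 + 46.4488 + 0.3580 + 17.3531 + 19.4807 + 8.4023 + 2.1232 + 46.8702 + 0.1263 + 10.6849 + 3.6466 = 185.07
df = (3−1)(4−1) = 6. Since 185.07 > 16.812, reject the null hypothesis of independence at α = 0.01.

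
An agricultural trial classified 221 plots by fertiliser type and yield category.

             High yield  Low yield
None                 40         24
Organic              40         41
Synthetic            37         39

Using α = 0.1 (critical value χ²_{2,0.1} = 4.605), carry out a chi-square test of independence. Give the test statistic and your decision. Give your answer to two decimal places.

Row totals: 64, 81, 76. Column totals: 117, 104. Grand total N = 221.
Expected counts (row total × column total / N):
  None, High yield: 64×117/221 = 33.882
  None, Low yield: 64×104/221 = 30.118
  Organic, High yield: 81×117/221 = 42.882
  Organic, Low yield: 81×104/221 = 38.118
  Synthetic, High yield: 76×117/221 = 40.235
  Synthetic, Low yield: 76×104/221 = 35.765
Contributions (O − E)²/E:
  (40 − 33.882)²/33.882 = 1.1047
  (24 − 30.118)²/30.118 = 1.2428
  (40 − 42.882)²/42.882 = 0.1937
  (41 − 38.118)²/38.118 = 0.2179
  (37 − 40.235)²/40.235 = 0.2601
  (39 − 35.765)²/35.765 = 0.2926
χ² = 1.1047 + 1.2428 + 0.1937 + 0.2179 + 0.2601 + 0.2926 = 3.31
df = (3−1)(2−1) = 2. Since 3.31 < 4.605, fail to reject the null hypothesis of independence at α = 0.1.

3.31; fail to reject H₀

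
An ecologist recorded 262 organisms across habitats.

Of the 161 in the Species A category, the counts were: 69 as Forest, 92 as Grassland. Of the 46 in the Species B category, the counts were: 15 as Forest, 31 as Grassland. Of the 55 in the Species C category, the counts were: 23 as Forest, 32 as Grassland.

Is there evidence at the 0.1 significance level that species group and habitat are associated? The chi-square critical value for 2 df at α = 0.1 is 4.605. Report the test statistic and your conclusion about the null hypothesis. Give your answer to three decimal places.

Row totals: 161, 46, 55. Column totals: 107, 155. Grand total N = 262.
Expected counts (row total × column total / N):
  Species A, Forest: 161×107/262 = 65.7519
  Species A, Grassland: 161×155/262 = 95.2481
  Species B, Forest: 46×107/262 = 18.7863
  Species B, Grassland: 46×155/262 = 27.2137
  Species C, Forest: 55×107/262 = 22.4618
  Species C, Grassland: 55×155/262 = 32.5382
Contributions (O − E)²/E:
  (69 − 65.7519)²/65.7519 = 0.1605
  (92 − 95.2481)²/95.2481 = 0.1108
  (15 − 18.7863)²/18.7863 = 0.7631
  (31 − 27.2137)²/27.2137 = 0.5268
  (23 − 22.4618)²/22.4618 = 0.0129
  (32 − 32.5382)²/32.5382 = 0.0089
χ² = 0.1605 + 0.1108 + 0.7631 + 0.5268 + 0.0129 + 0.0089 = 1.583
df = (3−1)(2−1) = 2. Since 1.583 < 4.605, fail to reject the null hypothesis of independence at α = 0.1.

1.583; fail to reject H₀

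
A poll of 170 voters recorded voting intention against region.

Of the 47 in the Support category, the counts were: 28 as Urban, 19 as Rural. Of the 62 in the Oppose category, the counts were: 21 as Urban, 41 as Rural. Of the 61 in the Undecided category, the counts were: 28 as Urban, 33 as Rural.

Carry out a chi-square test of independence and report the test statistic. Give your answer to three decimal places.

7.142

Row totals: 47, 62, 61. Column totals: 77, 93. Grand total N = 170.
Expected counts (row total × column total / N):
  Support, Urban: 47×77/170 = 21.2882
  Support, Rural: 47×93/170 = 25.7118
  Oppose, Urban: 62×77/170 = 28.0824
  Oppose, Rural: 62×93/170 = 33.9176
  Undecided, Urban: 61×77/170 = 27.6294
  Undecided, Rural: 61×93/170 = 33.3706
Contributions (O − E)²/E:
  (28 − 21.2882)²/21.2882 = 2.1161
  (19 − 25.7118)²/25.7118 = 1.7520
  (21 − 28.0824)²/28.0824 = 1.7862
  (41 − 33.9176)²/33.9176 = 1.4789
  (28 − 27.6294)²/27.6294 = 0.0050
  (33 − 33.3706)²/33.3706 = 0.0041
χ² = 2.1161 + 1.7520 + 1.7862 + 1.4789 + 0.0050 + 0.0041 = 7.142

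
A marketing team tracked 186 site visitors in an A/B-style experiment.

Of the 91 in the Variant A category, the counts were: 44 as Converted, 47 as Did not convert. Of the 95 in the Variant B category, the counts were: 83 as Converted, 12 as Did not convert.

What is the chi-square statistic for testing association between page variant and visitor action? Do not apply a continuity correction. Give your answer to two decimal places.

Row totals: 91, 95. Column totals: 127, 59. Grand total N = 186.
Expected counts (row total × column total / N):
  Variant A, Converted: 91×127/186 = 62.134
  Variant A, Did not convert: 91×59/186 = 28.866
  Variant B, Converted: 95×127/186 = 64.866
  Variant B, Did not convert: 95×59/186 = 30.134
Contributions (O − E)²/E:
  (44 − 62.134)²/62.134 = 5.2925
  (47 − 28.866)²/28.866 = 11.3920
  (83 − 64.866)²/64.866 = 5.0696
  (12 − 30.134)²/30.134 = 10.9127
χ² = 5.2925 + 11.3920 + 5.0696 + 10.9127 = 32.67

32.67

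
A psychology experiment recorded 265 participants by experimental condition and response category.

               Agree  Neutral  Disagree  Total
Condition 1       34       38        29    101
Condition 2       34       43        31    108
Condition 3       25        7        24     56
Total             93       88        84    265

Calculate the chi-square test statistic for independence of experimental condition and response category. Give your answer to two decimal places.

13.95

Grand total N = 265.
Expected counts (row total × column total / N):
  Condition 1, Agree: 101×93/265 = 35.445
  Condition 1, Neutral: 101×88/265 = 33.540
  Condition 1, Disagree: 101×84/265 = 32.015
  Condition 2, Agree: 108×93/265 = 37.902
  Condition 2, Neutral: 108×88/265 = 35.864
  Condition 2, Disagree: 108×84/265 = 34.234
  Condition 3, Agree: 56×93/265 = 19.653
  Condition 3, Neutral: 56×88/265 = 18.596
  Condition 3, Disagree: 56×84/265 = 17.751
Contributions (O − E)²/E:
  (34 − 35.445)²/35.445 = 0.0589
  (38 − 33.540)²/33.540 = 0.5931
  (29 − 32.015)²/32.015 = 0.2839
  (34 − 37.902)²/37.902 = 0.4017
  (43 − 35.864)²/35.864 = 1.4199
  (31 − 34.234)²/34.234 = 0.3055
  (25 − 19.653)²/19.653 = 1.4548
  (7 − 18.596)²/18.596 = 7.2310
  (24 − 17.751)²/17.751 = 2.1999
χ² = 0.0589 + 0.5931 + 0.2839 + 0.4017 + 1.4199 + 0.3055 + 1.4548 + 7.2310 + 2.1999 = 13.95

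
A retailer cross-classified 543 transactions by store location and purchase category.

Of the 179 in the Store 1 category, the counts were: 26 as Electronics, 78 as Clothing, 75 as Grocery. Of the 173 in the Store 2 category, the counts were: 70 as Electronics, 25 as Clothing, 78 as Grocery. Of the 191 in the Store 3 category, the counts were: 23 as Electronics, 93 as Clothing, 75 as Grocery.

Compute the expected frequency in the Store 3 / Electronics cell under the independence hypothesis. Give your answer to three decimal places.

Row total (Store 3) = 191; column total (Electronics) = 119; grand total N = 543.
Expected count = (row total × column total) / N = 191 × 119 / 543 = 41.858.

41.858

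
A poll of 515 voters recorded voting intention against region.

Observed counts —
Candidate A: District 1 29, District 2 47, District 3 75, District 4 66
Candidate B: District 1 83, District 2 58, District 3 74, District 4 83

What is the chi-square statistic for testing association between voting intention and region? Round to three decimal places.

Row totals: 217, 298. Column totals: 112, 105, 149, 149. Grand total N = 515.
Expected counts (row total × column total / N):
  Candidate A, District 1: 217×112/515 = 47.1922
  Candidate A, District 2: 217×105/515 = 44.2427
  Candidate A, District 3: 217×149/515 = 62.7825
  Candidate A, District 4: 217×149/515 = 62.7825
  Candidate B, District 1: 298×112/515 = 64.8078
  Candidate B, District 2: 298×105/515 = 60.7573
  Candidate B, District 3: 298×149/515 = 86.2175
  Candidate B, District 4: 298×149/515 = 86.2175
Contributions (O − E)²/E:
  (29 − 47.1922)²/47.1922 = 7.0129
  (47 − 44.2427)²/44.2427 = 0.1718
  (75 − 62.7825)²/62.7825 = 2.3775
  (66 − 62.7825)²/62.7825 = 0.1649
  (83 − 64.8078)²/64.8078 = 5.1067
  (58 − 60.7573)²/60.7573 = 0.1251
  (74 − 86.2175)²/86.2175 = 1.7313
  (83 − 86.2175)²/86.2175 = 0.1201
χ² = 7.0129 + 0.1718 + 2.3775 + 0.1649 + 5.1067 + 0.1251 + 1.7313 + 0.1201 = 16.810

16.810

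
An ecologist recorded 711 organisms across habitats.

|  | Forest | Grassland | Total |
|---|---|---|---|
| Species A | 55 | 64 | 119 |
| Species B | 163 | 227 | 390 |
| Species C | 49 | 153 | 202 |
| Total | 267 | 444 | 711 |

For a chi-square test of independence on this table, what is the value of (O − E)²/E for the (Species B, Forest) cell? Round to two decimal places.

1.87

Row total (Species B) = 390; column total (Forest) = 267; N = 711.
Expected count E = 390 × 267 / 711 = 146.456.
Contribution = (O − E)²/E = (163 − 146.456)² / 146.456 = 1.87.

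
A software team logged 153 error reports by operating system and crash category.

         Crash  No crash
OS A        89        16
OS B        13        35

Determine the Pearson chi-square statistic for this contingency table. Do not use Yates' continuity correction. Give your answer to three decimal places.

Row totals: 105, 48. Column totals: 102, 51. Grand total N = 153.
Expected counts (row total × column total / N):
  OS A, Crash: 105×102/153 = 70.0000
  OS A, No crash: 105×51/153 = 35.0000
  OS B, Crash: 48×102/153 = 32.0000
  OS B, No crash: 48×51/153 = 16.0000
Contributions (O − E)²/E:
  (89 − 70.0000)²/70.0000 = 5.1571
  (16 − 35.0000)²/35.0000 = 10.3143
  (13 − 32.0000)²/32.0000 = 11.2813
  (35 − 16.0000)²/16.0000 = 22.5625
χ² = 5.1571 + 10.3143 + 11.2813 + 22.5625 = 49.315

49.315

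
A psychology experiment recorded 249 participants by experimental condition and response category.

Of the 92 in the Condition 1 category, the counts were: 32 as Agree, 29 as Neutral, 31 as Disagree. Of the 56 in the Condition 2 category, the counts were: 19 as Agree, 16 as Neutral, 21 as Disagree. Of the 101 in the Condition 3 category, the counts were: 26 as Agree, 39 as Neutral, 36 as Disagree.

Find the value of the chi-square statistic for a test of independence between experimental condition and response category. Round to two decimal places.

2.92

Row totals: 92, 56, 101. Column totals: 77, 84, 88. Grand total N = 249.
Expected counts (row total × column total / N):
  Condition 1, Agree: 92×77/249 = 28.450
  Condition 1, Neutral: 92×84/249 = 31.036
  Condition 1, Disagree: 92×88/249 = 32.514
  Condition 2, Agree: 56×77/249 = 17.317
  Condition 2, Neutral: 56×84/249 = 18.892
  Condition 2, Disagree: 56×88/249 = 19.791
  Condition 3, Agree: 101×77/249 = 31.233
  Condition 3, Neutral: 101×84/249 = 34.072
  Condition 3, Disagree: 101×88/249 = 35.695
Contributions (O − E)²/E:
  (32 − 28.450)²/28.450 = 0.4430
  (29 − 31.036)²/31.036 = 0.1336
  (31 − 32.514)²/32.514 = 0.0705
  (19 − 17.317)²/17.317 = 0.1636
  (16 − 18.892)²/18.892 = 0.4427
  (21 − 19.791)²/19.791 = 0.0739
  (26 − 31.233)²/31.233 = 0.8768
  (39 − 34.072)²/34.072 = 0.7128
  (36 − 35.695)²/35.695 = 0.0026
χ² = 0.4430 + 0.1336 + 0.0705 + 0.1636 + 0.4427 + 0.0739 + 0.8768 + 0.7128 + 0.0026 = 2.92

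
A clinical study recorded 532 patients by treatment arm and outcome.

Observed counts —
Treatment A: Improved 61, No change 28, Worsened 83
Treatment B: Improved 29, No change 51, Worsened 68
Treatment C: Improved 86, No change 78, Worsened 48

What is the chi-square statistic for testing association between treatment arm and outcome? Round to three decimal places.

Row totals: 172, 148, 212. Column totals: 176, 157, 199. Grand total N = 532.
Expected counts (row total × column total / N):
  Treatment A, Improved: 172×176/532 = 56.9023
  Treatment A, No change: 172×157/532 = 50.7594
  Treatment A, Worsened: 172×199/532 = 64.3383
  Treatment B, Improved: 148×176/532 = 48.9624
  Treatment B, No change: 148×157/532 = 43.6767
  Treatment B, Worsened: 148×199/532 = 55.3609
  Treatment C, Improved: 212×176/532 = 70.1353
  Treatment C, No change: 212×157/532 = 62.5639
  Treatment C, Worsened: 212×199/532 = 79.3008
Contributions (O − E)²/E:
  (61 − 56.9023)²/56.9023 = 0.2951
  (28 − 50.7594)²/50.7594 = 10.2048
  (83 − 64.3383)²/64.3383 = 5.4129
  (29 − 48.9624)²/48.9624 = 8.1388
  (51 − 43.6767)²/43.6767 = 1.2279
  (68 − 55.3609)²/55.3609 = 2.8856
  (86 − 70.1353)²/70.1353 = 3.5886
  (78 − 62.5639)²/62.5639 = 3.8085
  (48 − 79.3008)²/79.3008 = 12.3547
χ² = 0.2951 + 10.2048 + 5.4129 + 8.1388 + 1.2279 + 2.8856 + 3.5886 + 3.8085 + 12.3547 = 47.917

47.917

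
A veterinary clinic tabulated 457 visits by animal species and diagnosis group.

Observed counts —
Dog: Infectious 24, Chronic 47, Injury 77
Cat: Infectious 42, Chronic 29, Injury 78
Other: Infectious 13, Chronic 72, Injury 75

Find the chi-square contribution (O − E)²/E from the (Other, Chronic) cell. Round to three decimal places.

7.862

Row total (Other) = 160; column total (Chronic) = 148; N = 457.
Expected count E = 160 × 148 / 457 = 51.8162.
Contribution = (O − E)²/E = (72 − 51.8162)² / 51.8162 = 7.862.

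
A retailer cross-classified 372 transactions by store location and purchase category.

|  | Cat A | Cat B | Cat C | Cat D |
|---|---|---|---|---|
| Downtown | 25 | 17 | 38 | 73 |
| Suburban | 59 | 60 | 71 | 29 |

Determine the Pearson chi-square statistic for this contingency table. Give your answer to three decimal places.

Row totals: 153, 219. Column totals: 84, 77, 109, 102. Grand total N = 372.
Expected counts (row total × column total / N):
  Downtown, Cat A: 153×84/372 = 34.5484
  Downtown, Cat B: 153×77/372 = 31.6694
  Downtown, Cat C: 153×109/372 = 44.8306
  Downtown, Cat D: 153×102/372 = 41.9516
  Suburban, Cat A: 219×84/372 = 49.4516
  Suburban, Cat B: 219×77/372 = 45.3306
  Suburban, Cat C: 219×109/372 = 64.1694
  Suburban, Cat D: 219×102/372 = 60.0484
Contributions (O − E)²/E:
  (25 − 34.5484)²/34.5484 = 2.6390
  (17 − 31.6694)²/31.6694 = 6.7949
  (38 − 44.8306)²/44.8306 = 1.0407
  (73 − 41.9516)²/41.9516 = 22.9789
  (59 − 49.4516)²/49.4516 = 1.8437
  (60 − 45.3306)²/45.3306 = 4.7472
  (71 − 64.1694)²/64.1694 = 0.7271
  (29 − 60.0484)²/60.0484 = 16.0538
χ² = 2.6390 + 6.7949 + 1.0407 + 22.9789 + 1.8437 + 4.7472 + 0.7271 + 16.0538 = 56.825

56.825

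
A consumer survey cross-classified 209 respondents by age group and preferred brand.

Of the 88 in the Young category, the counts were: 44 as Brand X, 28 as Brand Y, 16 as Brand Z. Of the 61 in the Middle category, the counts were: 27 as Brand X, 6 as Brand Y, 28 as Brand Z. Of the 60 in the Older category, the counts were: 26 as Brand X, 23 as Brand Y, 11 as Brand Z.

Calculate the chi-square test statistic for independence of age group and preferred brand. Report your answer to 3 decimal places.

23.143

Row totals: 88, 61, 60. Column totals: 97, 57, 55. Grand total N = 209.
Expected counts (row total × column total / N):
  Young, Brand X: 88×97/209 = 40.8421
  Young, Brand Y: 88×57/209 = 24.0000
  Young, Brand Z: 88×55/209 = 23.1579
  Middle, Brand X: 61×97/209 = 28.3110
  Middle, Brand Y: 61×57/209 = 16.6364
  Middle, Brand Z: 61×55/209 = 16.0526
  Older, Brand X: 60×97/209 = 27.8469
  Older, Brand Y: 60×57/209 = 16.3636
  Older, Brand Z: 60×55/209 = 15.7895
Contributions (O − E)²/E:
  (44 − 40.8421)²/40.8421 = 0.2442
  (28 − 24.0000)²/24.0000 = 0.6667
  (16 − 23.1579)²/23.1579 = 2.2124
  (27 − 28.3110)²/28.3110 = 0.0607
  (6 − 16.6364)²/16.6364 = 6.8003
  (28 − 16.0526)²/16.0526 = 8.8920
  (26 − 27.8469)²/27.8469 = 0.1225
  (23 − 16.3636)²/16.3636 = 2.6914
  (11 − 15.7895)²/15.7895 = 1.4528
χ² = 0.2442 + 0.6667 + 2.2124 + 0.0607 + 6.8003 + 8.8920 + 0.1225 + 2.6914 + 1.4528 = 23.143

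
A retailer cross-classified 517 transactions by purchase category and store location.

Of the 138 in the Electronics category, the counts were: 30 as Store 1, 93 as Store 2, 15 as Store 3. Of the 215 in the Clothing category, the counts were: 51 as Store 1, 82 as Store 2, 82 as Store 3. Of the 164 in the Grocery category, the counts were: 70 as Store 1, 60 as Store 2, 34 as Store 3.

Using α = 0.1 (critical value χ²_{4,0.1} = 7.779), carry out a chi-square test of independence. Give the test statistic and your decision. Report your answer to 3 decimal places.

Row totals: 138, 215, 164. Column totals: 151, 235, 131. Grand total N = 517.
Expected counts (row total × column total / N):
  Electronics, Store 1: 138×151/517 = 40.3056
  Electronics, Store 2: 138×235/517 = 62.7273
  Electronics, Store 3: 138×131/517 = 34.9671
  Clothing, Store 1: 215×151/517 = 62.7950
  Clothing, Store 2: 215×235/517 = 97.7273
  Clothing, Store 3: 215×131/517 = 54.4778
  Grocery, Store 1: 164×151/517 = 47.8994
  Grocery, Store 2: 164×235/517 = 74.5455
  Grocery, Store 3: 164×131/517 = 41.5551
Contributions (O − E)²/E:
  (30 − 40.3056)²/40.3056 = 2.6350
  (93 − 62.7273)²/62.7273 = 14.6098
  (15 − 34.9671)²/34.9671 = 11.4017
  (51 − 62.7950)²/62.7950 = 2.2155
  (82 − 97.7273)²/97.7273 = 2.5310
  (82 − 54.4778)²/54.4778 = 13.9042
  (70 − 47.8994)²/47.8994 = 10.1971
  (60 − 74.5455)²/74.5455 = 2.8382
  (34 − 41.5551)²/41.5551 = 1.3736
χ² = 2.6350 + 14.6098 + 11.4017 + 2.2155 + 2.5310 + 13.9042 + 10.1971 + 2.8382 + 1.3736 = 61.706
df = (3−1)(3−1) = 4. Since 61.706 > 7.779, reject the null hypothesis of independence at α = 0.1.

61.706; reject H₀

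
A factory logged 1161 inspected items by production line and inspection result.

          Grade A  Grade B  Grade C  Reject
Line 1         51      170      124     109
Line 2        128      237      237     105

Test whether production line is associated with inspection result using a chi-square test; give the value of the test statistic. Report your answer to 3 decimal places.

Row totals: 454, 707. Column totals: 179, 407, 361, 214. Grand total N = 1161.
Expected counts (row total × column total / N):
  Line 1, Grade A: 454×179/1161 = 69.99655
  Line 1, Grade B: 454×407/1161 = 159.15418
  Line 1, Grade C: 454×361/1161 = 141.16624
  Line 1, Reject: 454×214/1161 = 83.68303
  Line 2, Grade A: 707×179/1161 = 109.00345
  Line 2, Grade B: 707×407/1161 = 247.84582
  Line 2, Grade C: 707×361/1161 = 219.83376
  Line 2, Reject: 707×214/1161 = 130.31697
Contributions (O − E)²/E:
  (51 − 69.99655)²/69.99655 = 5.1555
  (170 − 159.15418)²/159.15418 = 0.7391
  (124 − 141.16624)²/141.16624 = 2.0875
  (109 − 83.68303)²/83.68303 = 7.6592
  (128 − 109.00345)²/109.00345 = 3.3106
  (237 − 247.84582)²/247.84582 = 0.4746
  (237 − 219.83376)²/219.83376 = 1.3405
  (105 − 130.31697)²/130.31697 = 4.9184
χ² = 5.1555 + 0.7391 + 2.0875 + 7.6592 + 3.3106 + 0.4746 + 1.3405 + 4.9184 = 25.685

25.685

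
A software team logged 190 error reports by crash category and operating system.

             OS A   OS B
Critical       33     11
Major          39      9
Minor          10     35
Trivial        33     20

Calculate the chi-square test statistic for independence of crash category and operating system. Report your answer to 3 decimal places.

40.188

Row totals: 44, 48, 45, 53. Column totals: 115, 75. Grand total N = 190.
Expected counts (row total × column total / N):
  Critical, OS A: 44×115/190 = 26.6316
  Critical, OS B: 44×75/190 = 17.3684
  Major, OS A: 48×115/190 = 29.0526
  Major, OS B: 48×75/190 = 18.9474
  Minor, OS A: 45×115/190 = 27.2368
  Minor, OS B: 45×75/190 = 17.7632
  Trivial, OS A: 53×115/190 = 32.0789
  Trivial, OS B: 53×75/190 = 20.9211
Contributions (O − E)²/E:
  (33 − 26.6316)²/26.6316 = 1.5229
  (11 − 17.3684)²/17.3684 = 2.3351
  (39 − 29.0526)²/29.0526 = 3.4059
  (9 − 18.9474)²/18.9474 = 5.2224
  (10 − 27.2368)²/27.2368 = 10.9083
  (35 − 17.7632)²/17.7632 = 16.7260
  (33 − 32.0789)²/32.0789 = 0.0264
  (20 − 20.9211)²/20.9211 = 0.0406
χ² = 1.5229 + 2.3351 + 3.4059 + 5.2224 + 10.9083 + 16.7260 + 0.0264 + 0.0406 = 40.188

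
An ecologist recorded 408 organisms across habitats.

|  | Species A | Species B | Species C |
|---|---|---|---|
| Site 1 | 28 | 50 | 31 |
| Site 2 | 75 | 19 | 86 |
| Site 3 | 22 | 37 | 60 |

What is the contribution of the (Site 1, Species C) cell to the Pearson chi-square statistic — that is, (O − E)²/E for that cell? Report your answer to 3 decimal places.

5.610

Row total (Site 1) = 109; column total (Species C) = 177; N = 408.
Expected count E = 109 × 177 / 408 = 47.2868.
Contribution = (O − E)²/E = (31 − 47.2868)² / 47.2868 = 5.610.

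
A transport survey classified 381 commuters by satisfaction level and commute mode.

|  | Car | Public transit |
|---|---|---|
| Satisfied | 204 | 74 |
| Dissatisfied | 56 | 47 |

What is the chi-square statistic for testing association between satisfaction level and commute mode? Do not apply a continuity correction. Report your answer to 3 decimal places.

Row totals: 278, 103. Column totals: 260, 121. Grand total N = 381.
Expected counts (row total × column total / N):
  Satisfied, Car: 278×260/381 = 189.7113
  Satisfied, Public transit: 278×121/381 = 88.2887
  Dissatisfied, Car: 103×260/381 = 70.2887
  Dissatisfied, Public transit: 103×121/381 = 32.7113
Contributions (O − E)²/E:
  (204 − 189.7113)²/189.7113 = 1.0762
  (74 − 88.2887)²/88.2887 = 2.3125
  (56 − 70.2887)²/70.2887 = 2.9047
  (47 − 32.7113)²/32.7113 = 6.2415
χ² = 1.0762 + 2.3125 + 2.9047 + 6.2415 = 12.535

12.535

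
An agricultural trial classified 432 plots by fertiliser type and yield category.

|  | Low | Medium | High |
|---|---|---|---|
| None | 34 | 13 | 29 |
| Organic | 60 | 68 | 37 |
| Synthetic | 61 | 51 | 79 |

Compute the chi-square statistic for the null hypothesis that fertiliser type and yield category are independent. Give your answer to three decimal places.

24.098

Row totals: 76, 165, 191. Column totals: 155, 132, 145. Grand total N = 432.
Expected counts (row total × column total / N):
  None, Low: 76×155/432 = 27.2685
  None, Medium: 76×132/432 = 23.2222
  None, High: 76×145/432 = 25.5093
  Organic, Low: 165×155/432 = 59.2014
  Organic, Medium: 165×132/432 = 50.4167
  Organic, High: 165×145/432 = 55.3819
  Synthetic, Low: 191×155/432 = 68.5301
  Synthetic, Medium: 191×132/432 = 58.3611
  Synthetic, High: 191×145/432 = 64.1088
Contributions (O − E)²/E:
  (34 − 27.2685)²/27.2685 = 1.6617
  (13 − 23.2222)²/23.2222 = 4.4997
  (29 − 25.5093)²/25.5093 = 0.4777
  (60 − 59.2014)²/59.2014 = 0.0108
  (68 − 50.4167)²/50.4167 = 6.1323
  (37 − 55.3819)²/55.3819 = 6.1012
  (61 − 68.5301)²/68.5301 = 0.8274
  (51 − 58.3611)²/58.3611 = 0.9285
  (79 − 64.1088)²/64.1088 = 3.4589
χ² = 1.6617 + 4.4997 + 0.4777 + 0.0108 + 6.1323 + 6.1012 + 0.8274 + 0.9285 + 3.4589 = 24.098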